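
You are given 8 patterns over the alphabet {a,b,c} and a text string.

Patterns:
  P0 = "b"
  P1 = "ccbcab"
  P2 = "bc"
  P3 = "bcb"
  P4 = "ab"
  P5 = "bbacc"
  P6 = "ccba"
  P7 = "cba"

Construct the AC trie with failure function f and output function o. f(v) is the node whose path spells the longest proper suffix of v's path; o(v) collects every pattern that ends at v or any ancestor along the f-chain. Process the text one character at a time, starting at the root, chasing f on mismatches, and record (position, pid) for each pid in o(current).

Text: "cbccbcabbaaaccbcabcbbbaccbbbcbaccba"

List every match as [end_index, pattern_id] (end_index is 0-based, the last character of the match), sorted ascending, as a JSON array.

Construct AC machine:
Trie nodes:
  0='ε' goto a→10 b→1 c→2
  1='b' goto b→12 c→8  [P0 ends]
  2='c' goto b→17 c→3
  3='cc' goto b→4
  4='ccb' goto a→16 c→5
  5='ccbc' goto a→6
  6='ccbca' goto b→7
  7='ccbcab' goto ·  [P1 ends]
  8='bc' goto b→9  [P2 ends]
  9='bcb' goto ·  [P3 ends]
  10='a' goto b→11
  11='ab' goto ·  [P4 ends]
  12='bb' goto a→13
  13='bba' goto c→14
  14='bbac' goto c→15
  15='bbacc' goto ·  [P5 ends]
  16='ccba' goto ·  [P6 ends]
  17='cb' goto a→18
  18='cba' goto ·  [P7 ends]

Failure links (BFS by depth):
  fail(1) 'b': from fail(0)=0 chase 'b': 0 ⇒ 0;  out={0}∪out(0)={0}
  fail(2) 'c': from fail(0)=0 chase 'c': 0 ⇒ 0;  out=∅∪out(0)=∅
  fail(10) 'a': from fail(0)=0 chase 'a': 0 ⇒ 0;  out=∅∪out(0)=∅
  fail(3) 'cc': from fail(2)=0 chase 'c': 0 ⇒ 2;  out=∅∪out(2)=∅
  fail(8) 'bc': from fail(1)=0 chase 'c': 0 ⇒ 2;  out={2}∪out(2)={2}
  fail(11) 'ab': from fail(10)=0 chase 'b': 0 ⇒ 1;  out={4}∪out(1)={0,4}
  fail(12) 'bb': from fail(1)=0 chase 'b': 0 ⇒ 1;  out=∅∪out(1)={0}
  fail(17) 'cb': from fail(2)=0 chase 'b': 0 ⇒ 1;  out=∅∪out(1)={0}
  fail(4) 'ccb': from fail(3)=2 chase 'b': 2 ⇒ 17;  out=∅∪out(17)={0}
  fail(9) 'bcb': from fail(8)=2 chase 'b': 2 ⇒ 17;  out={3}∪out(17)={0,3}
  fail(13) 'bba': from fail(12)=1 chase 'a': 1→0 ⇒ 10;  out=∅∪out(10)=∅
  fail(18) 'cba': from fail(17)=1 chase 'a': 1→0 ⇒ 10;  out={7}∪out(10)={7}
  fail(5) 'ccbc': from fail(4)=17 chase 'c': 17→1 ⇒ 8;  out=∅∪out(8)={2}
  fail(14) 'bbac': from fail(13)=10 chase 'c': 10→0 ⇒ 2;  out=∅∪out(2)=∅
  fail(16) 'ccba': from fail(4)=17 chase 'a': 17 ⇒ 18;  out={6}∪out(18)={6,7}
  fail(6) 'ccbca': from fail(5)=8 chase 'a': 8→2→0 ⇒ 10;  out=∅∪out(10)=∅
  fail(15) 'bbacc': from fail(14)=2 chase 'c': 2 ⇒ 3;  out={5}∪out(3)={5}
  fail(7) 'ccbcab': from fail(6)=10 chase 'b': 10 ⇒ 11;  out={1}∪out(11)={0,1,4}

Run:
pos 0 'c': at 2
pos 1 'b': at 17  emit P0@[1:1]
pos 2 'c': at 8 (fail-walked)  emit P2@[1:2]
pos 3 'c': at 3 (fail-walked)
pos 4 'b': at 4  emit P0@[4:4]
pos 5 'c': at 5  emit P2@[4:5]
pos 6 'a': at 6
pos 7 'b': at 7  emit P0@[7:7],P1@[2:7],P4@[6:7]
pos 8 'b': at 12 (fail-walked)  emit P0@[8:8]
pos 9 'a': at 13
pos 10 'a': at 10 (fail-walked)
pos 11 'a': at 10 (fail-walked)
pos 12 'c': at 2 (fail-walked)
pos 13 'c': at 3
pos 14 'b': at 4  emit P0@[14:14]
pos 15 'c': at 5  emit P2@[14:15]
pos 16 'a': at 6
pos 17 'b': at 7  emit P0@[17:17],P1@[12:17],P4@[16:17]
pos 18 'c': at 8 (fail-walked)  emit P2@[17:18]
pos 19 'b': at 9  emit P0@[19:19],P3@[17:19]
pos 20 'b': at 12 (fail-walked)  emit P0@[20:20]
pos 21 'b': at 12 (fail-walked)  emit P0@[21:21]
pos 22 'a': at 13
pos 23 'c': at 14
pos 24 'c': at 15  emit P5@[20:24]
pos 25 'b': at 4 (fail-walked)  emit P0@[25:25]
pos 26 'b': at 12 (fail-walked)  emit P0@[26:26]
pos 27 'b': at 12 (fail-walked)  emit P0@[27:27]
pos 28 'c': at 8 (fail-walked)  emit P2@[27:28]
pos 29 'b': at 9  emit P0@[29:29],P3@[27:29]
pos 30 'a': at 18 (fail-walked)  emit P7@[28:30]
pos 31 'c': at 2 (fail-walked)
pos 32 'c': at 3
pos 33 'b': at 4  emit P0@[33:33]
pos 34 'a': at 16  emit P6@[31:34],P7@[32:34]

Result: [[1,0],[2,2],[4,0],[5,2],[7,0],[7,1],[7,4],[8,0],[14,0],[15,2],[17,0],[17,1],[17,4],[18,2],[19,0],[19,3],[20,0],[21,0],[24,5],[25,0],[26,0],[27,0],[28,2],[29,0],[29,3],[30,7],[33,0],[34,6],[34,7]]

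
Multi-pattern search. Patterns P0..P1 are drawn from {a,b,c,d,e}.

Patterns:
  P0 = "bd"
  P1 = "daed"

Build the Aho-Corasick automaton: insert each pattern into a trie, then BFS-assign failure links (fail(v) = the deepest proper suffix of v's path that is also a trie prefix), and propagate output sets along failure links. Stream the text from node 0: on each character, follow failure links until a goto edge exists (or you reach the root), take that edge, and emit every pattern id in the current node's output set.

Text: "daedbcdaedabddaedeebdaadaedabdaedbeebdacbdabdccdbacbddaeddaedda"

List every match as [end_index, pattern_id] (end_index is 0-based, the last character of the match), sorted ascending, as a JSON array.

Construct AC machine:
Trie nodes:
  0='ε' goto b→1 d→3
  1='b' goto d→2
  2='bd' goto ·  ←P0
  3='d' goto a→4
  4='da' goto e→5
  5='dae' goto d→6
  6='daed' goto ·  ←P1

Failure links (BFS by depth):
  n1('b'): parent n0 fail=0; on 'b' 0 → fail=0;  out ∅∪∅=∅
  n3('d'): parent n0 fail=0; on 'd' 0 → fail=0;  out ∅∪∅=∅
  n2('bd'): parent n1 fail=0; on 'd' 0 → fail=3;  out {0}∪∅={0}
  n4('da'): parent n3 fail=0; on 'a' 0 → fail=0;  out ∅∪∅=∅
  n5('dae'): parent n4 fail=0; on 'e' 0 → fail=0;  out ∅∪∅=∅
  n6('daed'): parent n5 fail=0; on 'd' 0 → fail=3;  out {1}∪∅={1}

Run:
[0] read 'd'  n0⇒n3
[1] read 'a'  n3⇒n4
[2] read 'e'  n4⇒n5
[3] read 'd'  n5⇒n6  emit P1@[0:3]
[4] read 'b'  n6⇒n1 ·f
[5] read 'c'  n1⇒n0 ·f
[6] read 'd'  n0⇒n3
[7] read 'a'  n3⇒n4
[8] read 'e'  n4⇒n5
[9] read 'd'  n5⇒n6  emit P1@[6:9]
[10] read 'a'  n6⇒n4 ·f
[11] read 'b'  n4⇒n1 ·f
[12] read 'd'  n1⇒n2  emit P0@[11:12]
[13] read 'd'  n2⇒n3 ·f
[14] read 'a'  n3⇒n4
[15] read 'e'  n4⇒n5
[16] read 'd'  n5⇒n6  emit P1@[13:16]
[17] read 'e'  n6⇒n0 ·f
[18] read 'e'  n0⇒n0
[19] read 'b'  n0⇒n1
[20] read 'd'  n1⇒n2  emit P0@[19:20]
[21] read 'a'  n2⇒n4 ·f
[22] read 'a'  n4⇒n0 ·f
[23] read 'd'  n0⇒n3
[24] read 'a'  n3⇒n4
[25] read 'e'  n4⇒n5
[26] read 'd'  n5⇒n6  emit P1@[23:26]
[27] read 'a'  n6⇒n4 ·f
[28] read 'b'  n4⇒n1 ·f
[29] read 'd'  n1⇒n2  emit P0@[28:29]
[30] read 'a'  n2⇒n4 ·f
[31] read 'e'  n4⇒n5
[32] read 'd'  n5⇒n6  emit P1@[29:32]
[33] read 'b'  n6⇒n1 ·f
[34] read 'e'  n1⇒n0 ·f
[35] read 'e'  n0⇒n0
[36] read 'b'  n0⇒n1
[37] read 'd'  n1⇒n2  emit P0@[36:37]
[38] read 'a'  n2⇒n4 ·f
[39] read 'c'  n4⇒n0 ·f
[40] read 'b'  n0⇒n1
[41] read 'd'  n1⇒n2  emit P0@[40:41]
[42] read 'a'  n2⇒n4 ·f
[43] read 'b'  n4⇒n1 ·f
[44] read 'd'  n1⇒n2  emit P0@[43:44]
[45] read 'c'  n2⇒n0 ·f
[46] read 'c'  n0⇒n0
[47] read 'd'  n0⇒n3
[48] read 'b'  n3⇒n1 ·f
[49] read 'a'  n1⇒n0 ·f
[50] read 'c'  n0⇒n0
[51] read 'b'  n0⇒n1
[52] read 'd'  n1⇒n2  emit P0@[51:52]
[53] read 'd'  n2⇒n3 ·f
[54] read 'a'  n3⇒n4
[55] read 'e'  n4⇒n5
[56] read 'd'  n5⇒n6  emit P1@[53:56]
[57] read 'd'  n6⇒n3 ·f
[58] read 'a'  n3⇒n4
[59] read 'e'  n4⇒n5
[60] read 'd'  n5⇒n6  emit P1@[57:60]
[61] read 'd'  n6⇒n3 ·f
[62] read 'a'  n3⇒n4

Result: [[3,1],[9,1],[12,0],[16,1],[20,0],[26,1],[29,0],[32,1],[37,0],[41,0],[44,0],[52,0],[56,1],[60,1]]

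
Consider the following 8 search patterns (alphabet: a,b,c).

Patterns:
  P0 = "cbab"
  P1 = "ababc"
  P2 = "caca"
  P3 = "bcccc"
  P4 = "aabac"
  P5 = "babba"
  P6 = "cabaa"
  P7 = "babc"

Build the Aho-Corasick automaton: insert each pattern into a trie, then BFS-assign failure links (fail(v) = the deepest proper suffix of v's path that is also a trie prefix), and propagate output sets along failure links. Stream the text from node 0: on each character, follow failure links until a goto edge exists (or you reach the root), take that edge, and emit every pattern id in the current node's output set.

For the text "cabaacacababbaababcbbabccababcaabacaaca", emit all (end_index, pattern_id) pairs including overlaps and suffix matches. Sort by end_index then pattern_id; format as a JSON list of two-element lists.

Build:
Trie nodes:
  n0 'ε': a→5 b→13 c→1
  n1 'c': a→10 b→2
  n2 'cb': a→3
  n3 'cba': b→4
  n4 'cbab': ·  ←P0
  n5 'a': a→18 b→6
  n6 'ab': a→7
  n7 'aba': b→8
  n8 'abab': c→9
  n9 'ababc': ·  ←P1
  n10 'ca': b→26 c→11
  n11 'cac': a→12
  n12 'caca': ·  ←P2
  n13 'b': a→22 c→14
  n14 'bc': c→15
  n15 'bcc': c→16
  n16 'bccc': c→17
  n17 'bcccc': ·  ←P3
  n18 'aa': b→19
  n19 'aab': a→20
  n20 'aaba': c→21
  n21 'aabac': ·  ←P4
  n22 'ba': b→23
  n23 'bab': b→24 c→29
  n24 'babb': a→25
  n25 'babba': ·  ←P5
  n26 'cab': a→27
  n27 'caba': a→28
  n28 'cabaa': ·  ←P6
  n29 'babc': ·  ←P7

BFS fail/out derivation:
  fail(1) 'c': from fail(0)=0 chase 'c': 0 ⇒ 0;  out=∅∪out(0)=∅
  fail(5) 'a': from fail(0)=0 chase 'a': 0 ⇒ 0;  out=∅∪out(0)=∅
  fail(13) 'b': from fail(0)=0 chase 'b': 0 ⇒ 0;  out=∅∪out(0)=∅
  fail(2) 'cb': from fail(1)=0 chase 'b': 0 ⇒ 13;  out=∅∪out(13)=∅
  fail(6) 'ab': from fail(5)=0 chase 'b': 0 ⇒ 13;  out=∅∪out(13)=∅
  fail(10) 'ca': from fail(1)=0 chase 'a': 0 ⇒ 5;  out=∅∪out(5)=∅
  fail(14) 'bc': from fail(13)=0 chase 'c': 0 ⇒ 1;  out=∅∪out(1)=∅
  fail(18) 'aa': from fail(5)=0 chase 'a': 0 ⇒ 5;  out=∅∪out(5)=∅
  fail(22) 'ba': from fail(13)=0 chase 'a': 0 ⇒ 5;  out=∅∪out(5)=∅
  fail(3) 'cba': from fail(2)=13 chase 'a': 13 ⇒ 22;  out=∅∪out(22)=∅
  fail(7) 'aba': from fail(6)=13 chase 'a': 13 ⇒ 22;  out=∅∪out(22)=∅
  fail(11) 'cac': from fail(10)=5 chase 'c': 5→0 ⇒ 1;  out=∅∪out(1)=∅
  fail(15) 'bcc': from fail(14)=1 chase 'c': 1→0 ⇒ 1;  out=∅∪out(1)=∅
  fail(19) 'aab': from fail(18)=5 chase 'b': 5 ⇒ 6;  out=∅∪out(6)=∅
  fail(23) 'bab': from fail(22)=5 chase 'b': 5 ⇒ 6;  out=∅∪out(6)=∅
  fail(26) 'cab': from fail(10)=5 chase 'b': 5 ⇒ 6;  out=∅∪out(6)=∅
  fail(4) 'cbab': from fail(3)=22 chase 'b': 22 ⇒ 23;  out={0}∪out(23)={0}
  fail(8) 'abab': from fail(7)=22 chase 'b': 22 ⇒ 23;  out=∅∪out(23)=∅
  fail(12) 'caca': from fail(11)=1 chase 'a': 1 ⇒ 10;  out={2}∪out(10)={2}
  fail(16) 'bccc': from fail(15)=1 chase 'c': 1→0 ⇒ 1;  out=∅∪out(1)=∅
  fail(20) 'aaba': from fail(19)=6 chase 'a': 6 ⇒ 7;  out=∅∪out(7)=∅
  fail(24) 'babb': from fail(23)=6 chase 'b': 6→13→0 ⇒ 13;  out=∅∪out(13)=∅
  fail(27) 'caba': from fail(26)=6 chase 'a': 6 ⇒ 7;  out=∅∪out(7)=∅
  fail(29) 'babc': from fail(23)=6 chase 'c': 6→13 ⇒ 14;  out={7}∪out(14)={7}
  fail(9) 'ababc': from fail(8)=23 chase 'c': 23 ⇒ 29;  out={1}∪out(29)={1,7}
  fail(17) 'bcccc': from fail(16)=1 chase 'c': 1→0 ⇒ 1;  out={3}∪out(1)={3}
  fail(21) 'aabac': from fail(20)=7 chase 'c': 7→22→5→0 ⇒ 1;  out={4}∪out(1)={4}
  fail(25) 'babba': from fail(24)=13 chase 'a': 13 ⇒ 22;  out={5}∪out(22)={5}
  fail(28) 'cabaa': from fail(27)=7 chase 'a': 7→22→5 ⇒ 18;  out={6}∪out(18)={6}

Text stream:
[0] read 'c'  n0⇒n1
[1] read 'a'  n1⇒n10
[2] read 'b'  n10⇒n26
[3] read 'a'  n26⇒n27
[4] read 'a'  n27⇒n28  emit P6@[0:4]
[5] read 'c'  n28⇒n1 ·f
[6] read 'a'  n1⇒n10
[7] read 'c'  n10⇒n11
[8] read 'a'  n11⇒n12  emit P2@[5:8]
[9] read 'b'  n12⇒n26 ·f
[10] read 'a'  n26⇒n27
[11] read 'b'  n27⇒n8 ·f
[12] read 'b'  n8⇒n24 ·f
[13] read 'a'  n24⇒n25  emit P5@[9:13]
[14] read 'a'  n25⇒n18 ·f
[15] read 'b'  n18⇒n19
[16] read 'a'  n19⇒n20
[17] read 'b'  n20⇒n8 ·f
[18] read 'c'  n8⇒n9  emit P1@[14:18],P7@[15:18]
[19] read 'b'  n9⇒n2 ·f
[20] read 'b'  n2⇒n13 ·f
[21] read 'a'  n13⇒n22
[22] read 'b'  n22⇒n23
[23] read 'c'  n23⇒n29  emit P7@[20:23]
[24] read 'c'  n29⇒n15 ·f
[25] read 'a'  n15⇒n10 ·f
[26] read 'b'  n10⇒n26
[27] read 'a'  n26⇒n27
[28] read 'b'  n27⇒n8 ·f
[29] read 'c'  n8⇒n9  emit P1@[25:29],P7@[26:29]
[30] read 'a'  n9⇒n10 ·f
[31] read 'a'  n10⇒n18 ·f
[32] read 'b'  n18⇒n19
[33] read 'a'  n19⇒n20
[34] read 'c'  n20⇒n21  emit P4@[30:34]
[35] read 'a'  n21⇒n10 ·f
[36] read 'a'  n10⇒n18 ·f
[37] read 'c'  n18⇒n1 ·f
[38] read 'a'  n1⇒n10

All matches (sorted): [[4,6],[8,2],[13,5],[18,1],[18,7],[23,7],[29,1],[29,7],[34,4]]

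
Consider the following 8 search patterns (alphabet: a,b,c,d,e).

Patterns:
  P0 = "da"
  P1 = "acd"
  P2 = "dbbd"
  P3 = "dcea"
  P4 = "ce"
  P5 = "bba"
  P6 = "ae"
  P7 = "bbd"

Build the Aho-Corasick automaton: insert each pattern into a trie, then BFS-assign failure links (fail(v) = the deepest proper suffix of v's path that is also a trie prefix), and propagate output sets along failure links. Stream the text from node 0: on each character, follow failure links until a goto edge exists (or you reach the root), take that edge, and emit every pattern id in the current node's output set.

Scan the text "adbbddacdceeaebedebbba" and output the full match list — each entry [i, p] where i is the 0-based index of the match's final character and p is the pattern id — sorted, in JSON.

Build:
Trie (insert patterns):
  n0 'ε': a→3 b→14 c→12 d→1
  n1 'd': a→2 b→6 c→9
  n2 'da': ·  ←P0
  n3 'a': c→4 e→17
  n4 'ac': d→5
  n5 'acd': ·  ←P1
  n6 'db': b→7
  n7 'dbb': d→8
  n8 'dbbd': ·  ←P2
  n9 'dc': e→10
  n10 'dce': a→11
  n11 'dcea': ·  ←P3
  n12 'c': e→13
  n13 'ce': ·  ←P4
  n14 'b': b→15
  n15 'bb': a→16 d→18
  n16 'bba': ·  ←P5
  n17 'ae': ·  ←P6
  n18 'bbd': ·  ←P7

Failure links (BFS by depth):
  n1('d'): parent n0 fail=0; on 'd' 0 → fail=0;  out ∅∪∅=∅
  n3('a'): parent n0 fail=0; on 'a' 0 → fail=0;  out ∅∪∅=∅
  n12('c'): parent n0 fail=0; on 'c' 0 → fail=0;  out ∅∪∅=∅
  n14('b'): parent n0 fail=0; on 'b' 0 → fail=0;  out ∅∪∅=∅
  n2('da'): parent n1 fail=0; on 'a' 0 → fail=3;  out {0}∪∅={0}
  n4('ac'): parent n3 fail=0; on 'c' 0 → fail=12;  out ∅∪∅=∅
  n6('db'): parent n1 fail=0; on 'b' 0 → fail=14;  out ∅∪∅=∅
  n9('dc'): parent n1 fail=0; on 'c' 0 → fail=12;  out ∅∪∅=∅
  n13('ce'): parent n12 fail=0; on 'e' 0 → fail=0;  out {4}∪∅={4}
  n15('bb'): parent n14 fail=0; on 'b' 0 → fail=14;  out ∅∪∅=∅
  n17('ae'): parent n3 fail=0; on 'e' 0 → fail=0;  out {6}∪∅={6}
  n5('acd'): parent n4 fail=12; on 'd' 12→0 → fail=1;  out {1}∪∅={1}
  n7('dbb'): parent n6 fail=14; on 'b' 14 → fail=15;  out ∅∪∅=∅
  n10('dce'): parent n9 fail=12; on 'e' 12 → fail=13;  out ∅∪{4}={4}
  n16('bba'): parent n15 fail=14; on 'a' 14→0 → fail=3;  out {5}∪∅={5}
  n18('bbd'): parent n15 fail=14; on 'd' 14→0 → fail=1;  out {7}∪∅={7}
  n8('dbbd'): parent n7 fail=15; on 'd' 15 → fail=18;  out {2}∪{7}={2,7}
  n11('dcea'): parent n10 fail=13; on 'a' 13→0 → fail=3;  out {3}∪∅={3}

Run:
i=0 'a': node 0→3
i=1 'd': node 3→1 (via fail)
i=2 'b': node 1→6
i=3 'b': node 6→7
i=4 'd': node 7→8  ** P2@[1:4],P7@[2:4]
i=5 'd': node 8→1 (via fail)
i=6 'a': node 1→2  ** P0@[5:6]
i=7 'c': node 2→4 (via fail)
i=8 'd': node 4→5  ** P1@[6:8]
i=9 'c': node 5→9 (via fail)
i=10 'e': node 9→10  ** P4@[9:10]
i=11 'e': node 10→0 (via fail)
i=12 'a': node 0→3
i=13 'e': node 3→17  ** P6@[12:13]
i=14 'b': node 17→14 (via fail)
i=15 'e': node 14→0 (via fail)
i=16 'd': node 0→1
i=17 'e': node 1→0 (via fail)
i=18 'b': node 0→14
i=19 'b': node 14→15
i=20 'b': node 15→15 (via fail)
i=21 'a': node 15→16  ** P5@[19:21]

Matches: [[4,2],[4,7],[6,0],[8,1],[10,4],[13,6],[21,5]]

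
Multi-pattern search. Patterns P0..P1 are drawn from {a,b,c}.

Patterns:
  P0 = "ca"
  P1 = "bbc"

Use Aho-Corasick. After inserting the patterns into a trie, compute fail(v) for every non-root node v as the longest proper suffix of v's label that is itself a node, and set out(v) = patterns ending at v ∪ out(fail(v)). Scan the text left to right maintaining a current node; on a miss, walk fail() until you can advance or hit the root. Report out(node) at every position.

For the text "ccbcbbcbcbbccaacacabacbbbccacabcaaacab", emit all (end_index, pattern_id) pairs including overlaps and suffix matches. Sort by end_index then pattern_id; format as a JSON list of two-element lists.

Construct AC machine:
Trie nodes:
  n0 'ε': b→3 c→1
  n1 'c': a→2
  n2 'ca': ·  [P0 ends]
  n3 'b': b→4
  n4 'bb': c→5
  n5 'bbc': ·  [P1 ends]

BFS fail/out derivation:
  fail(1) 'c': from fail(0)=0 chase 'c': 0 ⇒ 0;  out=∅∪out(0)=∅
  fail(3) 'b': from fail(0)=0 chase 'b': 0 ⇒ 0;  out=∅∪out(0)=∅
  fail(2) 'ca': from fail(1)=0 chase 'a': 0 ⇒ 0;  out={0}∪out(0)={0}
  fail(4) 'bb': from fail(3)=0 chase 'b': 0 ⇒ 3;  out=∅∪out(3)=∅
  fail(5) 'bbc': from fail(4)=3 chase 'c': 3→0 ⇒ 1;  out={1}∪out(1)={1}

Text stream:
i=0 'c': node 0→1
i=1 'c': node 1→1 (via fail)
i=2 'b': node 1→3 (via fail)
i=3 'c': node 3→1 (via fail)
i=4 'b': node 1→3 (via fail)
i=5 'b': node 3→4
i=6 'c': node 4→5  emit P1@[4:6]
i=7 'b': node 5→3 (via fail)
i=8 'c': node 3→1 (via fail)
i=9 'b': node 1→3 (via fail)
i=10 'b': node 3→4
i=11 'c': node 4→5  emit P1@[9:11]
i=12 'c': node 5→1 (via fail)
i=13 'a': node 1→2  emit P0@[12:13]
i=14 'a': node 2→0 (via fail)
i=15 'c': node 0→1
i=16 'a': node 1→2  emit P0@[15:16]
i=17 'c': node 2→1 (via fail)
i=18 'a': node 1→2  emit P0@[17:18]
i=19 'b': node 2→3 (via fail)
i=20 'a': node 3→0 (via fail)
i=21 'c': node 0→1
i=22 'b': node 1→3 (via fail)
i=23 'b': node 3→4
i=24 'b': node 4→4 (via fail)
i=25 'c': node 4→5  emit P1@[23:25]
i=26 'c': node 5→1 (via fail)
i=27 'a': node 1→2  emit P0@[26:27]
i=28 'c': node 2→1 (via fail)
i=29 'a': node 1→2  emit P0@[28:29]
i=30 'b': node 2→3 (via fail)
i=31 'c': node 3→1 (via fail)
i=32 'a': node 1→2  emit P0@[31:32]
i=33 'a': node 2→0 (via fail)
i=34 'a': node 0→0
i=35 'c': node 0→1
i=36 'a': node 1→2  emit P0@[35:36]
i=37 'b': node 2→3 (via fail)

Result: [[6,1],[11,1],[13,0],[16,0],[18,0],[25,1],[27,0],[29,0],[32,0],[36,0]]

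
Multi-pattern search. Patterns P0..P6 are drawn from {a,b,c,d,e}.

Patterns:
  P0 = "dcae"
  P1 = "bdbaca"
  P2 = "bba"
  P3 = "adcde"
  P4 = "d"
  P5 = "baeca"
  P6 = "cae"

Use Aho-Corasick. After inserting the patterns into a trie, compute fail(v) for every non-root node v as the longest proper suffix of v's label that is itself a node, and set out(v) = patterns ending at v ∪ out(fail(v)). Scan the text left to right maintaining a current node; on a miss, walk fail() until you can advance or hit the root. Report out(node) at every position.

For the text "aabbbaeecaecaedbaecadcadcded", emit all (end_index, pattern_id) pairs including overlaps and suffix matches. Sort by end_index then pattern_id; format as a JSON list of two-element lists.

Construct AC machine:
Trie (insert patterns):
  n0 'ε': a→13 b→5 c→22 d→1
  n1 'd': c→2  [P4 ends]
  n2 'dc': a→3
  n3 'dca': e→4
  n4 'dcae': ·  [P0 ends]
  n5 'b': a→18 b→11 d→6
  n6 'bd': b→7
  n7 'bdb': a→8
  n8 'bdba': c→9
  n9 'bdbac': a→10
  n10 'bdbaca': ·  [P1 ends]
  n11 'bb': a→12
  n12 'bba': ·  [P2 ends]
  n13 'a': d→14
  n14 'ad': c→15
  n15 'adc': d→16
  n16 'adcd': e→17
  n17 'adcde': ·  [P3 ends]
  n18 'ba': e→19
  n19 'bae': c→20
  n20 'baec': a→21
  n21 'baeca': ·  [P5 ends]
  n22 'c': a→23
  n23 'ca': e→24
  n24 'cae': ·  [P6 ends]

BFS fail/out derivation:
  fail(1) 'd': from fail(0)=0 chase 'd': 0 ⇒ 0;  out={4}∪out(0)={4}
  fail(5) 'b': from fail(0)=0 chase 'b': 0 ⇒ 0;  out=∅∪out(0)=∅
  fail(13) 'a': from fail(0)=0 chase 'a': 0 ⇒ 0;  out=∅∪out(0)=∅
  fail(22) 'c': from fail(0)=0 chase 'c': 0 ⇒ 0;  out=∅∪out(0)=∅
  fail(2) 'dc': from fail(1)=0 chase 'c': 0 ⇒ 22;  out=∅∪out(22)=∅
  fail(6) 'bd': from fail(5)=0 chase 'd': 0 ⇒ 1;  out=∅∪out(1)={4}
  fail(11) 'bb': from fail(5)=0 chase 'b': 0 ⇒ 5;  out=∅∪out(5)=∅
  fail(14) 'ad': from fail(13)=0 chase 'd': 0 ⇒ 1;  out=∅∪out(1)={4}
  fail(18) 'ba': from fail(5)=0 chase 'a': 0 ⇒ 13;  out=∅∪out(13)=∅
  fail(23) 'ca': from fail(22)=0 chase 'a': 0 ⇒ 13;  out=∅∪out(13)=∅
  fail(3) 'dca': from fail(2)=22 chase 'a': 22 ⇒ 23;  out=∅∪out(23)=∅
  fail(7) 'bdb': from fail(6)=1 chase 'b': 1→0 ⇒ 5;  out=∅∪out(5)=∅
  fail(12) 'bba': from fail(11)=5 chase 'a': 5 ⇒ 18;  out={2}∪out(18)={2}
  fail(15) 'adc': from fail(14)=1 chase 'c': 1 ⇒ 2;  out=∅∪out(2)=∅
  fail(19) 'bae': from fail(18)=13 chase 'e': 13→0 ⇒ 0;  out=∅∪out(0)=∅
  fail(24) 'cae': from fail(23)=13 chase 'e': 13→0 ⇒ 0;  out={6}∪out(0)={6}
  fail(4) 'dcae': from fail(3)=23 chase 'e': 23 ⇒ 24;  out={0}∪out(24)={0,6}
  fail(8) 'bdba': from fail(7)=5 chase 'a': 5 ⇒ 18;  out=∅∪out(18)=∅
  fail(16) 'adcd': from fail(15)=2 chase 'd': 2→22→0 ⇒ 1;  out=∅∪out(1)={4}
  fail(20) 'baec': from fail(19)=0 chase 'c': 0 ⇒ 22;  out=∅∪out(22)=∅
  fail(9) 'bdbac': from fail(8)=18 chase 'c': 18→13→0 ⇒ 22;  out=∅∪out(22)=∅
  fail(17) 'adcde': from fail(16)=1 chase 'e': 1→0 ⇒ 0;  out={3}∪out(0)={3}
  fail(21) 'baeca': from fail(20)=22 chase 'a': 22 ⇒ 23;  out={5}∪out(23)={5}
  fail(10) 'bdbaca': from fail(9)=22 chase 'a': 22 ⇒ 23;  out={1}∪out(23)={1}

Text stream:
i=0 'a': node 0→13
i=1 'a': node 13→13 (via fail)
i=2 'b': node 13→5 (via fail)
i=3 'b': node 5→11
i=4 'b': node 11→11 (via fail)
i=5 'a': node 11→12  → match P2@[3:5]
i=6 'e': node 12→19 (via fail)
i=7 'e': node 19→0 (via fail)
i=8 'c': node 0→22
i=9 'a': node 22→23
i=10 'e': node 23→24  → match P6@[8:10]
i=11 'c': node 24→22 (via fail)
i=12 'a': node 22→23
i=13 'e': node 23→24  → match P6@[11:13]
i=14 'd': node 24→1 (via fail)  → match P4@[14:14]
i=15 'b': node 1→5 (via fail)
i=16 'a': node 5→18
i=17 'e': node 18→19
i=18 'c': node 19→20
i=19 'a': node 20→21  → match P5@[15:19]
i=20 'd': node 21→14 (via fail)  → match P4@[20:20]
i=21 'c': node 14→15
i=22 'a': node 15→3 (via fail)
i=23 'd': node 3→14 (via fail)  → match P4@[23:23]
i=24 'c': node 14→15
i=25 'd': node 15→16  → match P4@[25:25]
i=26 'e': node 16→17  → match P3@[22:26]
i=27 'd': node 17→1 (via fail)  → match P4@[27:27]

Matches: [[5,2],[10,6],[13,6],[14,4],[19,5],[20,4],[23,4],[25,4],[26,3],[27,4]]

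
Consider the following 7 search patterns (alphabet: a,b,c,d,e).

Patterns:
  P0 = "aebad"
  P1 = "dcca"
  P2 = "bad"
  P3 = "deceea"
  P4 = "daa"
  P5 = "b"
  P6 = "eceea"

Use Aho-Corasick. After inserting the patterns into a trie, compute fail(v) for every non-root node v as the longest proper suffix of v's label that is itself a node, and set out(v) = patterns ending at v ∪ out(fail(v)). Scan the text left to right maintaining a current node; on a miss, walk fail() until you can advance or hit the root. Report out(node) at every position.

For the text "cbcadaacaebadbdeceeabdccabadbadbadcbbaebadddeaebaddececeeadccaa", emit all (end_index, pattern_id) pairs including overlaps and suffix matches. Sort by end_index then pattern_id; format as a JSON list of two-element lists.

Build automaton:
Trie (insert patterns):
  n0 'ε': a→1 b→10 d→6 e→20
  n1 'a': e→2
  n2 'ae': b→3
  n3 'aeb': a→4
  n4 'aeba': d→5
  n5 'aebad': ·  ←P0
  n6 'd': a→18 c→7 e→13
  n7 'dc': c→8
  n8 'dcc': a→9
  n9 'dcca': ·  ←P1
  n10 'b': a→11  ←P5
  n11 'ba': d→12
  n12 'bad': ·  ←P2
  n13 'de': c→14
  n14 'dec': e→15
  n15 'dece': e→16
  n16 'decee': a→17
  n17 'deceea': ·  ←P3
  n18 'da': a→19
  n19 'daa': ·  ←P4
  n20 'e': c→21
  n21 'ec': e→22
  n22 'ece': e→23
  n23 'ecee': a→24
  n24 'eceea': ·  ←P6

BFS fail/out derivation:
  fail(1) 'a': from fail(0)=0 chase 'a': 0 ⇒ 0;  out=∅∪out(0)=∅
  fail(6) 'd': from fail(0)=0 chase 'd': 0 ⇒ 0;  out=∅∪out(0)=∅
  fail(10) 'b': from fail(0)=0 chase 'b': 0 ⇒ 0;  out={5}∪out(0)={5}
  fail(20) 'e': from fail(0)=0 chase 'e': 0 ⇒ 0;  out=∅∪out(0)=∅
  fail(2) 'ae': from fail(1)=0 chase 'e': 0 ⇒ 20;  out=∅∪out(20)=∅
  fail(7) 'dc': from fail(6)=0 chase 'c': 0 ⇒ 0;  out=∅∪out(0)=∅
  fail(11) 'ba': from fail(10)=0 chase 'a': 0 ⇒ 1;  out=∅∪out(1)=∅
  fail(13) 'de': from fail(6)=0 chase 'e': 0 ⇒ 20;  out=∅∪out(20)=∅
  fail(18) 'da': from fail(6)=0 chase 'a': 0 ⇒ 1;  out=∅∪out(1)=∅
  fail(21) 'ec': from fail(20)=0 chase 'c': 0 ⇒ 0;  out=∅∪out(0)=∅
  fail(3) 'aeb': from fail(2)=20 chase 'b': 20→0 ⇒ 10;  out=∅∪out(10)={5}
  fail(8) 'dcc': from fail(7)=0 chase 'c': 0 ⇒ 0;  out=∅∪out(0)=∅
  fail(12) 'bad': from fail(11)=1 chase 'd': 1→0 ⇒ 6;  out={2}∪out(6)={2}
  fail(14) 'dec': from fail(13)=20 chase 'c': 20 ⇒ 21;  out=∅∪out(21)=∅
  fail(19) 'daa': from fail(18)=1 chase 'a': 1→0 ⇒ 1;  out={4}∪out(1)={4}
  fail(22) 'ece': from fail(21)=0 chase 'e': 0 ⇒ 20;  out=∅∪out(20)=∅
  fail(4) 'aeba': from fail(3)=10 chase 'a': 10 ⇒ 11;  out=∅∪out(11)=∅
  fail(9) 'dcca': from fail(8)=0 chase 'a': 0 ⇒ 1;  out={1}∪out(1)={1}
  fail(15) 'dece': from fail(14)=21 chase 'e': 21 ⇒ 22;  out=∅∪out(22)=∅
  fail(23) 'ecee': from fail(22)=20 chase 'e': 20→0 ⇒ 20;  out=∅∪out(20)=∅
  fail(5) 'aebad': from fail(4)=11 chase 'd': 11 ⇒ 12;  out={0}∪out(12)={0,2}
  fail(16) 'decee': from fail(15)=22 chase 'e': 22 ⇒ 23;  out=∅∪out(23)=∅
  fail(24) 'eceea': from fail(23)=20 chase 'a': 20→0 ⇒ 1;  out={6}∪out(1)={6}
  fail(17) 'deceea': from fail(16)=23 chase 'a': 23 ⇒ 24;  out={3}∪out(24)={3,6}

Text stream:
[0] read 'c'  n0⇒n0
[1] read 'b'  n0⇒n10  ** P5@[1:1]
[2] read 'c'  n10⇒n0 (fail-walked)
[3] read 'a'  n0⇒n1
[4] read 'd'  n1⇒n6 (fail-walked)
[5] read 'a'  n6⇒n18
[6] read 'a'  n18⇒n19  ** P4@[4:6]
[7] read 'c'  n19⇒n0 (fail-walked)
[8] read 'a'  n0⇒n1
[9] read 'e'  n1⇒n2
[10] read 'b'  n2⇒n3  ** P5@[10:10]
[11] read 'a'  n3⇒n4
[12] read 'd'  n4⇒n5  ** P0@[8:12],P2@[10:12]
[13] read 'b'  n5⇒n10 (fail-walked)  ** P5@[13:13]
[14] read 'd'  n10⇒n6 (fail-walked)
[15] read 'e'  n6⇒n13
[16] read 'c'  n13⇒n14
[17] read 'e'  n14⇒n15
[18] read 'e'  n15⇒n16
[19] read 'a'  n16⇒n17  ** P3@[14:19],P6@[15:19]
[20] read 'b'  n17⇒n10 (fail-walked)  ** P5@[20:20]
[21] read 'd'  n10⇒n6 (fail-walked)
[22] read 'c'  n6⇒n7
[23] read 'c'  n7⇒n8
[24] read 'a'  n8⇒n9  ** P1@[21:24]
[25] read 'b'  n9⇒n10 (fail-walked)  ** P5@[25:25]
[26] read 'a'  n10⇒n11
[27] read 'd'  n11⇒n12  ** P2@[25:27]
[28] read 'b'  n12⇒n10 (fail-walked)  ** P5@[28:28]
[29] read 'a'  n10⇒n11
[30] read 'd'  n11⇒n12  ** P2@[28:30]
[31] read 'b'  n12⇒n10 (fail-walked)  ** P5@[31:31]
[32] read 'a'  n10⇒n11
[33] read 'd'  n11⇒n12  ** P2@[31:33]
[34] read 'c'  n12⇒n7 (fail-walked)
[35] read 'b'  n7⇒n10 (fail-walked)  ** P5@[35:35]
[36] read 'b'  n10⇒n10 (fail-walked)  ** P5@[36:36]
[37] read 'a'  n10⇒n11
[38] read 'e'  n11⇒n2 (fail-walked)
[39] read 'b'  n2⇒n3  ** P5@[39:39]
[40] read 'a'  n3⇒n4
[41] read 'd'  n4⇒n5  ** P0@[37:41],P2@[39:41]
[42] read 'd'  n5⇒n6 (fail-walked)
[43] read 'd'  n6⇒n6 (fail-walked)
[44] read 'e'  n6⇒n13
[45] read 'a'  n13⇒n1 (fail-walked)
[46] read 'e'  n1⇒n2
[47] read 'b'  n2⇒n3  ** P5@[47:47]
[48] read 'a'  n3⇒n4
[49] read 'd'  n4⇒n5  ** P0@[45:49],P2@[47:49]
[50] read 'd'  n5⇒n6 (fail-walked)
[51] read 'e'  n6⇒n13
[52] read 'c'  n13⇒n14
[53] read 'e'  n14⇒n15
[54] read 'c'  n15⇒n21 (fail-walked)
[55] read 'e'  n21⇒n22
[56] read 'e'  n22⇒n23
[57] read 'a'  n23⇒n24  ** P6@[53:57]
[58] read 'd'  n24⇒n6 (fail-walked)
[59] read 'c'  n6⇒n7
[60] read 'c'  n7⇒n8
[61] read 'a'  n8⇒n9  ** P1@[58:61]
[62] read 'a'  n9⇒n1 (fail-walked)

Matches: [[1,5],[6,4],[10,5],[12,0],[12,2],[13,5],[19,3],[19,6],[20,5],[24,1],[25,5],[27,2],[28,5],[30,2],[31,5],[33,2],[35,5],[36,5],[39,5],[41,0],[41,2],[47,5],[49,0],[49,2],[57,6],[61,1]]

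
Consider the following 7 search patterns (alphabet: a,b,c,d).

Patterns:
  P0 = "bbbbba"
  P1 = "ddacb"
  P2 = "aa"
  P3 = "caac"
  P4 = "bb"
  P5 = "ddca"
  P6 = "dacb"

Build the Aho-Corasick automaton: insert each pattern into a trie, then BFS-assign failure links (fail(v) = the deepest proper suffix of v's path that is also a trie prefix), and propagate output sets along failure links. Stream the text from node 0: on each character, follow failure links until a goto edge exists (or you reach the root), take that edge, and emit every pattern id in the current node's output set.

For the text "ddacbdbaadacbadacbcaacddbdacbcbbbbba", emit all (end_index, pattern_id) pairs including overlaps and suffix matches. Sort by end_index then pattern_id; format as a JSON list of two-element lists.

Build:
Trie (insert patterns):
  n0 'ε': a→12 b→1 c→14 d→7
  n1 'b': b→2
  n2 'bb': b→3  ←P4
  n3 'bbb': b→4
  n4 'bbbb': b→5
  n5 'bbbbb': a→6
  n6 'bbbbba': ·  ←P0
  n7 'd': a→20 d→8
  n8 'dd': a→9 c→18
  n9 'dda': c→10
  n10 'ddac': b→11
  n11 'ddacb': ·  ←P1
  n12 'a': a→13
  n13 'aa': ·  ←P2
  n14 'c': a→15
  n15 'ca': a→16
  n16 'caa': c→17
  n17 'caac': ·  ←P3
  n18 'ddc': a→19
  n19 'ddca': ·  ←P5
  n20 'da': c→21
  n21 'dac': b→22
  n22 'dacb': ·  ←P6

BFS fail/out derivation:
  fail(1) 'b': from fail(0)=0 chase 'b': 0 ⇒ 0;  out=∅∪out(0)=∅
  fail(7) 'd': from fail(0)=0 chase 'd': 0 ⇒ 0;  out=∅∪out(0)=∅
  fail(12) 'a': from fail(0)=0 chase 'a': 0 ⇒ 0;  out=∅∪out(0)=∅
  fail(14) 'c': from fail(0)=0 chase 'c': 0 ⇒ 0;  out=∅∪out(0)=∅
  fail(2) 'bb': from fail(1)=0 chase 'b': 0 ⇒ 1;  out={4}∪out(1)={4}
  fail(8) 'dd': from fail(7)=0 chase 'd': 0 ⇒ 7;  out=∅∪out(7)=∅
  fail(13) 'aa': from fail(12)=0 chase 'a': 0 ⇒ 12;  out={2}∪out(12)={2}
  fail(15) 'ca': from fail(14)=0 chase 'a': 0 ⇒ 12;  out=∅∪out(12)=∅
  fail(20) 'da': from fail(7)=0 chase 'a': 0 ⇒ 12;  out=∅∪out(12)=∅
  fail(3) 'bbb': from fail(2)=1 chase 'b': 1 ⇒ 2;  out=∅∪out(2)={4}
  fail(9) 'dda': from fail(8)=7 chase 'a': 7 ⇒ 20;  out=∅∪out(20)=∅
  fail(16) 'caa': from fail(15)=12 chase 'a': 12 ⇒ 13;  out=∅∪out(13)={2}
  fail(18) 'ddc': from fail(8)=7 chase 'c': 7→0 ⇒ 14;  out=∅∪out(14)=∅
  fail(21) 'dac': from fail(20)=12 chase 'c': 12→0 ⇒ 14;  out=∅∪out(14)=∅
  fail(4) 'bbbb': from fail(3)=2 chase 'b': 2 ⇒ 3;  out=∅∪out(3)={4}
  fail(10) 'ddac': from fail(9)=20 chase 'c': 20 ⇒ 21;  out=∅∪out(21)=∅
  fail(17) 'caac': from fail(16)=13 chase 'c': 13→12→0 ⇒ 14;  out={3}∪out(14)={3}
  fail(19) 'ddca': from fail(18)=14 chase 'a': 14 ⇒ 15;  out={5}∪out(15)={5}
  fail(22) 'dacb': from fail(21)=14 chase 'b': 14→0 ⇒ 1;  out={6}∪out(1)={6}
  fail(5) 'bbbbb': from fail(4)=3 chase 'b': 3 ⇒ 4;  out=∅∪out(4)={4}
  fail(11) 'ddacb': from fail(10)=21 chase 'b': 21 ⇒ 22;  out={1}∪out(22)={1,6}
  fail(6) 'bbbbba': from fail(5)=4 chase 'a': 4→3→2→1→0 ⇒ 12;  out={0}∪out(12)={0}

Run:
pos 0 'd': at 7
pos 1 'd': at 8
pos 2 'a': at 9
pos 3 'c': at 10
pos 4 'b': at 11  emit P1@[0:4],P6@[1:4]
pos 5 'd': at 7 ·f
pos 6 'b': at 1 ·f
pos 7 'a': at 12 ·f
pos 8 'a': at 13  emit P2@[7:8]
pos 9 'd': at 7 ·f
pos 10 'a': at 20
pos 11 'c': at 21
pos 12 'b': at 22  emit P6@[9:12]
pos 13 'a': at 12 ·f
pos 14 'd': at 7 ·f
pos 15 'a': at 20
pos 16 'c': at 21
pos 17 'b': at 22  emit P6@[14:17]
pos 18 'c': at 14 ·f
pos 19 'a': at 15
pos 20 'a': at 16  emit P2@[19:20]
pos 21 'c': at 17  emit P3@[18:21]
pos 22 'd': at 7 ·f
pos 23 'd': at 8
pos 24 'b': at 1 ·f
pos 25 'd': at 7 ·f
pos 26 'a': at 20
pos 27 'c': at 21
pos 28 'b': at 22  emit P6@[25:28]
pos 29 'c': at 14 ·f
pos 30 'b': at 1 ·f
pos 31 'b': at 2  emit P4@[30:31]
pos 32 'b': at 3  emit P4@[31:32]
pos 33 'b': at 4  emit P4@[32:33]
pos 34 'b': at 5  emit P4@[33:34]
pos 35 'a': at 6  emit P0@[30:35]

Matches: [[4,1],[4,6],[8,2],[12,6],[17,6],[20,2],[21,3],[28,6],[31,4],[32,4],[33,4],[34,4],[35,0]]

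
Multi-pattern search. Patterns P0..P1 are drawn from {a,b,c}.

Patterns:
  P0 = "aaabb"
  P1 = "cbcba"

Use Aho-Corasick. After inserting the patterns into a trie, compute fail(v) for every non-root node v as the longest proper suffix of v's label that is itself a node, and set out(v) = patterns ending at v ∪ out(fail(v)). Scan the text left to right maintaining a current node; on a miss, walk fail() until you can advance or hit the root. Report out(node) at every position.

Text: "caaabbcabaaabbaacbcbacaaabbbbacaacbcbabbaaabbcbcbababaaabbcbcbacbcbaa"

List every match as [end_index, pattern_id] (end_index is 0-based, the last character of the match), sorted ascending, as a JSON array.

Construct AC machine:
Trie nodes:
  n0 'ε': a→1 c→6
  n1 'a': a→2
  n2 'aa': a→3
  n3 'aaa': b→4
  n4 'aaab': b→5
  n5 'aaabb': ·  [P0 ends]
  n6 'c': b→7
  n7 'cb': c→8
  n8 'cbc': b→9
  n9 'cbcb': a→10
  n10 'cbcba': ·  [P1 ends]

BFS fail/out derivation:
  fail(1) 'a': from fail(0)=0 chase 'a': 0 ⇒ 0;  out=∅∪out(0)=∅
  fail(6) 'c': from fail(0)=0 chase 'c': 0 ⇒ 0;  out=∅∪out(0)=∅
  fail(2) 'aa': from fail(1)=0 chase 'a': 0 ⇒ 1;  out=∅∪out(1)=∅
  fail(7) 'cb': from fail(6)=0 chase 'b': 0 ⇒ 0;  out=∅∪out(0)=∅
  fail(3) 'aaa': from fail(2)=1 chase 'a': 1 ⇒ 2;  out=∅∪out(2)=∅
  fail(8) 'cbc': from fail(7)=0 chase 'c': 0 ⇒ 6;  out=∅∪out(6)=∅
  fail(4) 'aaab': from fail(3)=2 chase 'b': 2→1→0 ⇒ 0;  out=∅∪out(0)=∅
  fail(9) 'cbcb': from fail(8)=6 chase 'b': 6 ⇒ 7;  out=∅∪out(7)=∅
  fail(5) 'aaabb': from fail(4)=0 chase 'b': 0 ⇒ 0;  out={0}∪out(0)={0}
  fail(10) 'cbcba': from fail(9)=7 chase 'a': 7→0 ⇒ 1;  out={1}∪out(1)={1}

Text stream:
i=0 'c': node 0→6
i=1 'a': node 6→1 (fail-walked)
i=2 'a': node 1→2
i=3 'a': node 2→3
i=4 'b': node 3→4
i=5 'b': node 4→5  emit P0@[1:5]
i=6 'c': node 5→6 (fail-walked)
i=7 'a': node 6→1 (fail-walked)
i=8 'b': node 1→0 (fail-walked)
i=9 'a': node 0→1
i=10 'a': node 1→2
i=11 'a': node 2→3
i=12 'b': node 3→4
i=13 'b': node 4→5  emit P0@[9:13]
i=14 'a': node 5→1 (fail-walked)
i=15 'a': node 1→2
i=16 'c': node 2→6 (fail-walked)
i=17 'b': node 6→7
i=18 'c': node 7→8
i=19 'b': node 8→9
i=20 'a': node 9→10  emit P1@[16:20]
i=21 'c': node 10→6 (fail-walked)
i=22 'a': node 6→1 (fail-walked)
i=23 'a': node 1→2
i=24 'a': node 2→3
i=25 'b': node 3→4
i=26 'b': node 4→5  emit P0@[22:26]
i=27 'b': node 5→0 (fail-walked)
i=28 'b': node 0→0
i=29 'a': node 0→1
i=30 'c': node 1→6 (fail-walked)
i=31 'a': node 6→1 (fail-walked)
i=32 'a': node 1→2
i=33 'c': node 2→6 (fail-walked)
i=34 'b': node 6→7
i=35 'c': node 7→8
i=36 'b': node 8→9
i=37 'a': node 9→10  emit P1@[33:37]
i=38 'b': node 10→0 (fail-walked)
i=39 'b': node 0→0
i=40 'a': node 0→1
i=41 'a': node 1→2
i=42 'a': node 2→3
i=43 'b': node 3→4
i=44 'b': node 4→5  emit P0@[40:44]
i=45 'c': node 5→6 (fail-walked)
i=46 'b': node 6→7
i=47 'c': node 7→8
i=48 'b': node 8→9
i=49 'a': node 9→10  emit P1@[45:49]
i=50 'b': node 10→0 (fail-walked)
i=51 'a': node 0→1
i=52 'b': node 1→0 (fail-walked)
i=53 'a': node 0→1
i=54 'a': node 1→2
i=55 'a': node 2→3
i=56 'b': node 3→4
i=57 'b': node 4→5  emit P0@[53:57]
i=58 'c': node 5→6 (fail-walked)
i=59 'b': node 6→7
i=60 'c': node 7→8
i=61 'b': node 8→9
i=62 'a': node 9→10  emit P1@[58:62]
i=63 'c': node 10→6 (fail-walked)
i=64 'b': node 6→7
i=65 'c': node 7→8
i=66 'b': node 8→9
i=67 'a': node 9→10  emit P1@[63:67]
i=68 'a': node 10→2 (fail-walked)

All matches (sorted): [[5,0],[13,0],[20,1],[26,0],[37,1],[44,0],[49,1],[57,0],[62,1],[67,1]]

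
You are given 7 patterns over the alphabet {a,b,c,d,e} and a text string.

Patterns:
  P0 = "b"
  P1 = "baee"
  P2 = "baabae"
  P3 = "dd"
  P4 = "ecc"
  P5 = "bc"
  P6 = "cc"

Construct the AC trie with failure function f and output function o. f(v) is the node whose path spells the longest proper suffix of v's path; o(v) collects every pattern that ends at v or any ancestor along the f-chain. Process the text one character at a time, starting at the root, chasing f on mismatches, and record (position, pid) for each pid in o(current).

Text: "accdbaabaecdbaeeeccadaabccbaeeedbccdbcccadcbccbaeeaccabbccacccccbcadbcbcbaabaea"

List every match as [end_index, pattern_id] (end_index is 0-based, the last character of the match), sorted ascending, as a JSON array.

Construct AC machine:
Trie nodes:
  n0 'ε': b→1 c→15 d→9 e→11
  n1 'b': a→2 c→14  ←P0
  n2 'ba': a→5 e→3
  n3 'bae': e→4
  n4 'baee': ·  ←P1
  n5 'baa': b→6
  n6 'baab': a→7
  n7 'baaba': e→8
  n8 'baabae': ·  ←P2
  n9 'd': d→10
  n10 'dd': ·  ←P3
  n11 'e': c→12
  n12 'ec': c→13
  n13 'ecc': ·  ←P4
  n14 'bc': ·  ←P5
  n15 'c': c→16
  n16 'cc': ·  ←P6

BFS fail/out derivation:
  fail(1) 'b': from fail(0)=0 chase 'b': 0 ⇒ 0;  out={0}∪out(0)={0}
  fail(9) 'd': from fail(0)=0 chase 'd': 0 ⇒ 0;  out=∅∪out(0)=∅
  fail(11) 'e': from fail(0)=0 chase 'e': 0 ⇒ 0;  out=∅∪out(0)=∅
  fail(15) 'c': from fail(0)=0 chase 'c': 0 ⇒ 0;  out=∅∪out(0)=∅
  fail(2) 'ba': from fail(1)=0 chase 'a': 0 ⇒ 0;  out=∅∪out(0)=∅
  fail(10) 'dd': from fail(9)=0 chase 'd': 0 ⇒ 9;  out={3}∪out(9)={3}
  fail(12) 'ec': from fail(11)=0 chase 'c': 0 ⇒ 15;  out=∅∪out(15)=∅
  fail(14) 'bc': from fail(1)=0 chase 'c': 0 ⇒ 15;  out={5}∪out(15)={5}
  fail(16) 'cc': from fail(15)=0 chase 'c': 0 ⇒ 15;  out={6}∪out(15)={6}
  fail(3) 'bae': from fail(2)=0 chase 'e': 0 ⇒ 11;  out=∅∪out(11)=∅
  fail(5) 'baa': from fail(2)=0 chase 'a': 0 ⇒ 0;  out=∅∪out(0)=∅
  fail(13) 'ecc': from fail(12)=15 chase 'c': 15 ⇒ 16;  out={4}∪out(16)={4,6}
  fail(4) 'baee': from fail(3)=11 chase 'e': 11→0 ⇒ 11;  out={1}∪out(11)={1}
  fail(6) 'baab': from fail(5)=0 chase 'b': 0 ⇒ 1;  out=∅∪out(1)={0}
  fail(7) 'baaba': from fail(6)=1 chase 'a': 1 ⇒ 2;  out=∅∪out(2)=∅
  fail(8) 'baabae': from fail(7)=2 chase 'e': 2 ⇒ 3;  out={2}∪out(3)={2}

Scan:
i=0 'a': node 0→0
i=1 'c': node 0→15
i=2 'c': node 15→16  emit P6@[1:2]
i=3 'd': node 16→9 (fail-walked)
i=4 'b': node 9→1 (fail-walked)  emit P0@[4:4]
i=5 'a': node 1→2
i=6 'a': node 2→5
i=7 'b': node 5→6  emit P0@[7:7]
i=8 'a': node 6→7
i=9 'e': node 7→8  emit P2@[4:9]
i=10 'c': node 8→12 (fail-walked)
i=11 'd': node 12→9 (fail-walked)
i=12 'b': node 9→1 (fail-walked)  emit P0@[12:12]
i=13 'a': node 1→2
i=14 'e': node 2→3
i=15 'e': node 3→4  emit P1@[12:15]
i=16 'e': node 4→11 (fail-walked)
i=17 'c': node 11→12
i=18 'c': node 12→13  emit P4@[16:18],P6@[17:18]
i=19 'a': node 13→0 (fail-walked)
i=20 'd': node 0→9
i=21 'a': node 9→0 (fail-walked)
i=22 'a': node 0→0
i=23 'b': node 0→1  emit P0@[23:23]
i=24 'c': node 1→14  emit P5@[23:24]
i=25 'c': node 14→16 (fail-walked)  emit P6@[24:25]
i=26 'b': node 16→1 (fail-walked)  emit P0@[26:26]
i=27 'a': node 1→2
i=28 'e': node 2→3
i=29 'e': node 3→4  emit P1@[26:29]
i=30 'e': node 4→11 (fail-walked)
i=31 'd': node 11→9 (fail-walked)
i=32 'b': node 9→1 (fail-walked)  emit P0@[32:32]
i=33 'c': node 1→14  emit P5@[32:33]
i=34 'c': node 14→16 (fail-walked)  emit P6@[33:34]
i=35 'd': node 16→9 (fail-walked)
i=36 'b': node 9→1 (fail-walked)  emit P0@[36:36]
i=37 'c': node 1→14  emit P5@[36:37]
i=38 'c': node 14→16 (fail-walked)  emit P6@[37:38]
i=39 'c': node 16→16 (fail-walked)  emit P6@[38:39]
i=40 'a': node 16→0 (fail-walked)
i=41 'd': node 0→9
i=42 'c': node 9→15 (fail-walked)
i=43 'b': node 15→1 (fail-walked)  emit P0@[43:43]
i=44 'c': node 1→14  emit P5@[43:44]
i=45 'c': node 14→16 (fail-walked)  emit P6@[44:45]
i=46 'b': node 16→1 (fail-walked)  emit P0@[46:46]
i=47 'a': node 1→2
i=48 'e': node 2→3
i=49 'e': node 3→4  emit P1@[46:49]
i=50 'a': node 4→0 (fail-walked)
i=51 'c': node 0→15
i=52 'c': node 15→16  emit P6@[51:52]
i=53 'a': node 16→0 (fail-walked)
i=54 'b': node 0→1  emit P0@[54:54]
i=55 'b': node 1→1 (fail-walked)  emit P0@[55:55]
i=56 'c': node 1→14  emit P5@[55:56]
i=57 'c': node 14→16 (fail-walked)  emit P6@[56:57]
i=58 'a': node 16→0 (fail-walked)
i=59 'c': node 0→15
i=60 'c': node 15→16  emit P6@[59:60]
i=61 'c': node 16→16 (fail-walked)  emit P6@[60:61]
i=62 'c': node 16→16 (fail-walked)  emit P6@[61:62]
i=63 'c': node 16→16 (fail-walked)  emit P6@[62:63]
i=64 'b': node 16→1 (fail-walked)  emit P0@[64:64]
i=65 'c': node 1→14  emit P5@[64:65]
i=66 'a': node 14→0 (fail-walked)
i=67 'd': node 0→9
i=68 'b': node 9→1 (fail-walked)  emit P0@[68:68]
i=69 'c': node 1→14  emit P5@[68:69]
i=70 'b': node 14→1 (fail-walked)  emit P0@[70:70]
i=71 'c': node 1→14  emit P5@[70:71]
i=72 'b': node 14→1 (fail-walked)  emit P0@[72:72]
i=73 'a': node 1→2
i=74 'a': node 2→5
i=75 'b': node 5→6  emit P0@[75:75]
i=76 'a': node 6→7
i=77 'e': node 7→8  emit P2@[72:77]
i=78 'a': node 8→0 (fail-walked)

Result: [[2,6],[4,0],[7,0],[9,2],[12,0],[15,1],[18,4],[18,6],[23,0],[24,5],[25,6],[26,0],[29,1],[32,0],[33,5],[34,6],[36,0],[37,5],[38,6],[39,6],[43,0],[44,5],[45,6],[46,0],[49,1],[52,6],[54,0],[55,0],[56,5],[57,6],[60,6],[61,6],[62,6],[63,6],[64,0],[65,5],[68,0],[69,5],[70,0],[71,5],[72,0],[75,0],[77,2]]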